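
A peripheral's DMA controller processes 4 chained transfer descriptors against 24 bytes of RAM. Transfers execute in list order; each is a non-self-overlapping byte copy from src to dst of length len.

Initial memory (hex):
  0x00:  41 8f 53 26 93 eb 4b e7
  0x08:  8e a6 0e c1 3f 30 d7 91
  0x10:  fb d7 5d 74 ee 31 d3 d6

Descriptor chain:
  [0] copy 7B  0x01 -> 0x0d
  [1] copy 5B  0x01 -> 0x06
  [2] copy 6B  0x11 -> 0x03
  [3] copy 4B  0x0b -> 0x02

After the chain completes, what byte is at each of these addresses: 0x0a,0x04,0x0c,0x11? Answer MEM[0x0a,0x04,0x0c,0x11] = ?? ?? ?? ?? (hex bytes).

  after D0: wrote 7B at 0x0d = 8f532693eb4be7
  after D1: wrote 5B at 0x06 = 8f532693eb
  after D2: wrote 6B at 0x03 = eb4be7ee31d3
  after D3: wrote 4B at 0x02 = c13f8f53
query mem[0x0a]=0xeb, mem[0x04]=0x8f, mem[0x0c]=0x3f, mem[0x11]=0xeb

MEM[0x0a,0x04,0x0c,0x11] = eb 8f 3f eb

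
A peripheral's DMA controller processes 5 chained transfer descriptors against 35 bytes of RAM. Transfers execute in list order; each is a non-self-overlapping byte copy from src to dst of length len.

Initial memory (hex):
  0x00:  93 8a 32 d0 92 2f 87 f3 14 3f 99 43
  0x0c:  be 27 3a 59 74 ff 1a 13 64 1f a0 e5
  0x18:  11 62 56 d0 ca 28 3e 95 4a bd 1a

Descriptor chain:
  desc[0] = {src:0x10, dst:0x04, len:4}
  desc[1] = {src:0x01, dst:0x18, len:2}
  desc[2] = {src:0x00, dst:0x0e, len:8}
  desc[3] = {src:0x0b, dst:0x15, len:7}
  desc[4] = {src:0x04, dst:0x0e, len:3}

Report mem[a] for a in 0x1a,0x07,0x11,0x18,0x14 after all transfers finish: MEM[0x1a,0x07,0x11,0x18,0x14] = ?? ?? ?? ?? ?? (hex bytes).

  after D0: wrote 4B at 0x04 = 74ff1a13
  after D1: wrote 2B at 0x18 = 8a32
  after D2: wrote 8B at 0x0e = 938a32d074ff1a13
  after D3: wrote 7B at 0x15 = 43be27938a32d0
  after D4: wrote 3B at 0x0e = 74ff1a
query mem[0x1a]=0x32, mem[0x07]=0x13, mem[0x11]=0xd0, mem[0x18]=0x93, mem[0x14]=0x1a

MEM[0x1a,0x07,0x11,0x18,0x14] = 32 13 d0 93 1a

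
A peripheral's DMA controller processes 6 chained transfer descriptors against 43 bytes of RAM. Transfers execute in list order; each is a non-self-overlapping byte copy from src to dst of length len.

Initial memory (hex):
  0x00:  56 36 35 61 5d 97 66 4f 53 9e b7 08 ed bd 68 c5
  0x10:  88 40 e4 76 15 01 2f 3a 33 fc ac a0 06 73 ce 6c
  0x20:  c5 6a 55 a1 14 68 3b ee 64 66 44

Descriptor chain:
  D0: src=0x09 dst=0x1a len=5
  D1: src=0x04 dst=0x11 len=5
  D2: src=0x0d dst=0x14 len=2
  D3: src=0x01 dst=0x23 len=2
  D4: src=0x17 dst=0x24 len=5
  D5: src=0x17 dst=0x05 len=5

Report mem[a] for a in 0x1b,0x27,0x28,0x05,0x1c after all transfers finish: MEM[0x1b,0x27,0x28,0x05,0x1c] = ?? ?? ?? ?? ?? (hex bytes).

MEM[0x1b,0x27,0x28,0x05,0x1c] = b7 9e b7 3a 08

D0: mem[0x1a..0x1e] <- [9e b7 08 ed bd]
D1: mem[0x11..0x15] <- [5d 97 66 4f 53]
D2: mem[0x14..0x15] <- [bd 68]
D3: mem[0x23..0x24] <- [36 35]
D4: mem[0x24..0x28] <- [3a 33 fc 9e b7]
D5: mem[0x05..0x09] <- [3a 33 fc 9e b7]
query mem[0x1b]=0xb7, mem[0x27]=0x9e, mem[0x28]=0xb7, mem[0x05]=0x3a, mem[0x1c]=0x08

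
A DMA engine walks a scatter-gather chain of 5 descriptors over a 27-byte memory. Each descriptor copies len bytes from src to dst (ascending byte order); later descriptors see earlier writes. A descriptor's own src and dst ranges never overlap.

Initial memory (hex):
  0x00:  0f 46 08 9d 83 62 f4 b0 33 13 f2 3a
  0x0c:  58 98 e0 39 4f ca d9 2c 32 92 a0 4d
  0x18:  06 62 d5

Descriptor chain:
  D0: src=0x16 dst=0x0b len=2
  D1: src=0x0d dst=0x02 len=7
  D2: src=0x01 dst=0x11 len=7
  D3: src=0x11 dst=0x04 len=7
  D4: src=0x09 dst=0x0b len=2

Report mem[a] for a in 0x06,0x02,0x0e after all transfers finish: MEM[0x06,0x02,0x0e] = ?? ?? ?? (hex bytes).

[0] 0x16->0x0b len=2 : a0 4d
[1] 0x0d->0x02 len=7 : 98 e0 39 4f ca d9 2c
[2] 0x01->0x11 len=7 : 46 98 e0 39 4f ca d9
[3] 0x11->0x04 len=7 : 46 98 e0 39 4f ca d9
[4] 0x09->0x0b len=2 : ca d9
query mem[0x06]=0xe0, mem[0x02]=0x98, mem[0x0e]=0xe0

MEM[0x06,0x02,0x0e] = e0 98 e0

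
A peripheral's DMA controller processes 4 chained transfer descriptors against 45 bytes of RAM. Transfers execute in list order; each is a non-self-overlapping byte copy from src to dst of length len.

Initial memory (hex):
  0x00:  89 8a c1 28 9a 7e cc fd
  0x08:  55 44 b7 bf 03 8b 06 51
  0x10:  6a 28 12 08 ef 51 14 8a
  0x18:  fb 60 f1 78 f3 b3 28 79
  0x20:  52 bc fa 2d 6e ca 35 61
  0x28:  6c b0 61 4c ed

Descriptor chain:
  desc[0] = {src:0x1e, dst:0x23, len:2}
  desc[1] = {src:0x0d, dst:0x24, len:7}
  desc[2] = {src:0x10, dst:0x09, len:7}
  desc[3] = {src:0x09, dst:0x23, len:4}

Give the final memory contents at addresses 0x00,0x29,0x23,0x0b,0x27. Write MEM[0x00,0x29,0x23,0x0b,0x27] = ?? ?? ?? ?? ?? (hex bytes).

MEM[0x00,0x29,0x23,0x0b,0x27] = 89 12 6a 12 6a

[0] 0x1e->0x23 len=2 : 28 79
[1] 0x0d->0x24 len=7 : 8b 06 51 6a 28 12 08
[2] 0x10->0x09 len=7 : 6a 28 12 08 ef 51 14
[3] 0x09->0x23 len=4 : 6a 28 12 08
query mem[0x00]=0x89, mem[0x29]=0x12, mem[0x23]=0x6a, mem[0x0b]=0x12, mem[0x27]=0x6a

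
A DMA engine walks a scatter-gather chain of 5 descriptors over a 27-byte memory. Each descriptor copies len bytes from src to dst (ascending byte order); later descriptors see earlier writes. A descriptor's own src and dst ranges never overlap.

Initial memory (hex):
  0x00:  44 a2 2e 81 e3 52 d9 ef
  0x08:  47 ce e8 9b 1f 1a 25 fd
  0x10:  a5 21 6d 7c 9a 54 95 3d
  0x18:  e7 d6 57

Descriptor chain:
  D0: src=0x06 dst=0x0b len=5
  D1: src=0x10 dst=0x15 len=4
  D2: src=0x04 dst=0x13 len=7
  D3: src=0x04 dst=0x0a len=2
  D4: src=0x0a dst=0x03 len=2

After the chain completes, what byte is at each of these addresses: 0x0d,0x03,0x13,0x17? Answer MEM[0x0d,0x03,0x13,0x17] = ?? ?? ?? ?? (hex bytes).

MEM[0x0d,0x03,0x13,0x17] = 47 e3 e3 47

D0: mem[0x0b..0x0f] <- [d9 ef 47 ce e8]
D1: mem[0x15..0x18] <- [a5 21 6d 7c]
D2: mem[0x13..0x19] <- [e3 52 d9 ef 47 ce e8]
D3: mem[0x0a..0x0b] <- [e3 52]
D4: mem[0x03..0x04] <- [e3 52]
query mem[0x0d]=0x47, mem[0x03]=0xe3, mem[0x13]=0xe3, mem[0x17]=0x47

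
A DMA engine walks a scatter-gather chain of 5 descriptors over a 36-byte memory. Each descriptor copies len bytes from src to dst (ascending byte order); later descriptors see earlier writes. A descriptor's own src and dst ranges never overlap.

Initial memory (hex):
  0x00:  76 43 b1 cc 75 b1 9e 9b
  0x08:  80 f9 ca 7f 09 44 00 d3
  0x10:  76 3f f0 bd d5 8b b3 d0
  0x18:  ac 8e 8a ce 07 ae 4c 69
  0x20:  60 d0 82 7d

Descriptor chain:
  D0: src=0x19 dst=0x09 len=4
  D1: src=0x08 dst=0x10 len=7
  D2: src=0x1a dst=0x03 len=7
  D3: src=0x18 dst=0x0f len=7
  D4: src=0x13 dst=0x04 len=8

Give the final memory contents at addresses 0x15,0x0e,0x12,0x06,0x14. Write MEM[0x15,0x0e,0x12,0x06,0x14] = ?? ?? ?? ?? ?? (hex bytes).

MEM[0x15,0x0e,0x12,0x06,0x14] = 4c 00 ce 4c ae

D0: mem[0x09..0x0c] <- [8e 8a ce 07]
D1: mem[0x10..0x16] <- [80 8e 8a ce 07 44 00]
D2: mem[0x03..0x09] <- [8a ce 07 ae 4c 69 60]
D3: mem[0x0f..0x15] <- [ac 8e 8a ce 07 ae 4c]
D4: mem[0x04..0x0b] <- [07 ae 4c 00 d0 ac 8e 8a]
query mem[0x15]=0x4c, mem[0x0e]=0x00, mem[0x12]=0xce, mem[0x06]=0x4c, mem[0x14]=0xae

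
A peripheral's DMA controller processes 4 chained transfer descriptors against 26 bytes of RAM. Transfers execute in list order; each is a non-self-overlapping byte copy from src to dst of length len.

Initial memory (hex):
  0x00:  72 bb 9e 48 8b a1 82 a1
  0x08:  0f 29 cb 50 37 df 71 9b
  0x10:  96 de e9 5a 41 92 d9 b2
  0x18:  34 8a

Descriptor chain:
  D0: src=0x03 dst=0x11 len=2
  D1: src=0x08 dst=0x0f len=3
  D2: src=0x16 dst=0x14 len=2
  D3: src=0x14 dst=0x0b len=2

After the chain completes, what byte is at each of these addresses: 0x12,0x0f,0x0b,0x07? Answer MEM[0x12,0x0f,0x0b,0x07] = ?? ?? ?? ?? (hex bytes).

MEM[0x12,0x0f,0x0b,0x07] = 8b 0f d9 a1

D0: mem[0x11..0x12] <- [48 8b]
D1: mem[0x0f..0x11] <- [0f 29 cb]
D2: mem[0x14..0x15] <- [d9 b2]
D3: mem[0x0b..0x0c] <- [d9 b2]
query mem[0x12]=0x8b, mem[0x0f]=0x0f, mem[0x0b]=0xd9, mem[0x07]=0xa1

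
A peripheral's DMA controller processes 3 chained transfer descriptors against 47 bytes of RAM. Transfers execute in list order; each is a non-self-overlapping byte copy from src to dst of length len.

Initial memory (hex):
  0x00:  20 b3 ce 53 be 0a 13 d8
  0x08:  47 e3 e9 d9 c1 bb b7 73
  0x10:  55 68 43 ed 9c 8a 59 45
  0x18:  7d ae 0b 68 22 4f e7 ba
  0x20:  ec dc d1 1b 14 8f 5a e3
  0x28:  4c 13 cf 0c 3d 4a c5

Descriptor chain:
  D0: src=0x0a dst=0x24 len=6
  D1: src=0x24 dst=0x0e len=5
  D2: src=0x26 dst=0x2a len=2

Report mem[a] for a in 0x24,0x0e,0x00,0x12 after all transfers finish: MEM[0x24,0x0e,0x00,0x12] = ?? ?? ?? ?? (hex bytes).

#0 dst[0x24+6] := {0xe9,0xd9,0xc1,0xbb,0xb7,0x73}
#1 dst[0x0e+5] := {0xe9,0xd9,0xc1,0xbb,0xb7}
#2 dst[0x2a+2] := {0xc1,0xbb}
query mem[0x24]=0xe9, mem[0x0e]=0xe9, mem[0x00]=0x20, mem[0x12]=0xb7

MEM[0x24,0x0e,0x00,0x12] = e9 e9 20 b7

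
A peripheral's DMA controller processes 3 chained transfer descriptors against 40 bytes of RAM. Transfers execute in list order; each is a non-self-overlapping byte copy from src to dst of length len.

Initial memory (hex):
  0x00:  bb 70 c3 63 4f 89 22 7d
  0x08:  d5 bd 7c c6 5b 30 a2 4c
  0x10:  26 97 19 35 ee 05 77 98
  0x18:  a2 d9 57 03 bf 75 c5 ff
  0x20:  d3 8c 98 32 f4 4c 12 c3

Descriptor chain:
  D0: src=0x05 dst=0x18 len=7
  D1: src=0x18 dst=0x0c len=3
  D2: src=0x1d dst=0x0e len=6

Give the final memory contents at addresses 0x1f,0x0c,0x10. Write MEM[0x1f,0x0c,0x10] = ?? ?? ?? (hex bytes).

D0: mem[0x18..0x1e] <- [89 22 7d d5 bd 7c c6]
D1: mem[0x0c..0x0e] <- [89 22 7d]
D2: mem[0x0e..0x13] <- [7c c6 ff d3 8c 98]
query mem[0x1f]=0xff, mem[0x0c]=0x89, mem[0x10]=0xff

MEM[0x1f,0x0c,0x10] = ff 89 ff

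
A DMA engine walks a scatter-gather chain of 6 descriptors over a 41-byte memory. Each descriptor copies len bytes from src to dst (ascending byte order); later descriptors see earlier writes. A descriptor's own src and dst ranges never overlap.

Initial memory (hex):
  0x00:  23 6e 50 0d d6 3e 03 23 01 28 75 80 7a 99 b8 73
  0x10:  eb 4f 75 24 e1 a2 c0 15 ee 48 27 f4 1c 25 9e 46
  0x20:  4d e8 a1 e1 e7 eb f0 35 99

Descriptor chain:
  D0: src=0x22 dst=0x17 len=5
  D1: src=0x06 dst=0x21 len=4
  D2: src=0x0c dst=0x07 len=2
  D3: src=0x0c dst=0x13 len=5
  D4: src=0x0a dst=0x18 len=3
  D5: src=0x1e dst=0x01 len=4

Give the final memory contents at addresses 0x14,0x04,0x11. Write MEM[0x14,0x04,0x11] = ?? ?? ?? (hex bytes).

[0] 0x22->0x17 len=5 : a1 e1 e7 eb f0
[1] 0x06->0x21 len=4 : 03 23 01 28
[2] 0x0c->0x07 len=2 : 7a 99
[3] 0x0c->0x13 len=5 : 7a 99 b8 73 eb
[4] 0x0a->0x18 len=3 : 75 80 7a
[5] 0x1e->0x01 len=4 : 9e 46 4d 03
query mem[0x14]=0x99, mem[0x04]=0x03, mem[0x11]=0x4f

MEM[0x14,0x04,0x11] = 99 03 4f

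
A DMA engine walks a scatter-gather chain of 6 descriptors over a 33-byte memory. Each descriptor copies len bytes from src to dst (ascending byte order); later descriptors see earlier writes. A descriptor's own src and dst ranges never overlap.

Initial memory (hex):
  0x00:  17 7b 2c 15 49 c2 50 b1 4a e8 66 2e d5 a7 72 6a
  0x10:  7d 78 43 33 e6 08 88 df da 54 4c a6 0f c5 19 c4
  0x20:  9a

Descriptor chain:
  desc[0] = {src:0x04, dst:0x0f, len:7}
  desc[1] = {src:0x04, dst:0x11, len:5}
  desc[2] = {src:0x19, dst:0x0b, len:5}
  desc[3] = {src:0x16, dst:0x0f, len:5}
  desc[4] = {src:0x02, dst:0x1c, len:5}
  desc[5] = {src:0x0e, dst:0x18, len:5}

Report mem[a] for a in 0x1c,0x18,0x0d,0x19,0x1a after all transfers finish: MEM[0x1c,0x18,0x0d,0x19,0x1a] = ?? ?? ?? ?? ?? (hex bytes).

MEM[0x1c,0x18,0x0d,0x19,0x1a] = 54 0f a6 88 df

D0: mem[0x0f..0x15] <- [49 c2 50 b1 4a e8 66]
D1: mem[0x11..0x15] <- [49 c2 50 b1 4a]
D2: mem[0x0b..0x0f] <- [54 4c a6 0f c5]
D3: mem[0x0f..0x13] <- [88 df da 54 4c]
D4: mem[0x1c..0x20] <- [2c 15 49 c2 50]
D5: mem[0x18..0x1c] <- [0f 88 df da 54]
query mem[0x1c]=0x54, mem[0x18]=0x0f, mem[0x0d]=0xa6, mem[0x19]=0x88, mem[0x1a]=0xdf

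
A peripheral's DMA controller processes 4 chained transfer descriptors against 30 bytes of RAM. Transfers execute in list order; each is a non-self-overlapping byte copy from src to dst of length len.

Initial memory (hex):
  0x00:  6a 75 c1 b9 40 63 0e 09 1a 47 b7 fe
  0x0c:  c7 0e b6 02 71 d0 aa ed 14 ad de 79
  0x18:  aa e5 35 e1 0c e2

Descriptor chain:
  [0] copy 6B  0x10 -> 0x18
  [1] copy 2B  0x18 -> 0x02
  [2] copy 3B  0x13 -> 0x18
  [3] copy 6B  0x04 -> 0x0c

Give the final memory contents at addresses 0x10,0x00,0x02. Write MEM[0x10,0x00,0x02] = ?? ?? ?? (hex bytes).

[0] 0x10->0x18 len=6 : 71 d0 aa ed 14 ad
[1] 0x18->0x02 len=2 : 71 d0
[2] 0x13->0x18 len=3 : ed 14 ad
[3] 0x04->0x0c len=6 : 40 63 0e 09 1a 47
query mem[0x10]=0x1a, mem[0x00]=0x6a, mem[0x02]=0x71

MEM[0x10,0x00,0x02] = 1a 6a 71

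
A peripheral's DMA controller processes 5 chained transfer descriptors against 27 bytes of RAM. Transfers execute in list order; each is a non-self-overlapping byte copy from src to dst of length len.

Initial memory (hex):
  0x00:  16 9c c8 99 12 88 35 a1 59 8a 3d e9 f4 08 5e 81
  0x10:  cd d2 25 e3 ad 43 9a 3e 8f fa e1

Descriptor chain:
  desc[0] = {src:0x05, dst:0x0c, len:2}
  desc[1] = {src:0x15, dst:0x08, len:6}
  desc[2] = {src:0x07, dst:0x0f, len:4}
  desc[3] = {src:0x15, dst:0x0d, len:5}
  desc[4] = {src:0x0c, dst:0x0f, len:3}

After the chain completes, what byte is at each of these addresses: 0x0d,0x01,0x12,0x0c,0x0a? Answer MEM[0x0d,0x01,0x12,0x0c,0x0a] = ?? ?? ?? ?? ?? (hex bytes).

  after D0: wrote 2B at 0x0c = 8835
  after D1: wrote 6B at 0x08 = 439a3e8ffae1
  after D2: wrote 4B at 0x0f = a1439a3e
  after D3: wrote 5B at 0x0d = 439a3e8ffa
  after D4: wrote 3B at 0x0f = fa439a
query mem[0x0d]=0x43, mem[0x01]=0x9c, mem[0x12]=0x3e, mem[0x0c]=0xfa, mem[0x0a]=0x3e

MEM[0x0d,0x01,0x12,0x0c,0x0a] = 43 9c 3e fa 3e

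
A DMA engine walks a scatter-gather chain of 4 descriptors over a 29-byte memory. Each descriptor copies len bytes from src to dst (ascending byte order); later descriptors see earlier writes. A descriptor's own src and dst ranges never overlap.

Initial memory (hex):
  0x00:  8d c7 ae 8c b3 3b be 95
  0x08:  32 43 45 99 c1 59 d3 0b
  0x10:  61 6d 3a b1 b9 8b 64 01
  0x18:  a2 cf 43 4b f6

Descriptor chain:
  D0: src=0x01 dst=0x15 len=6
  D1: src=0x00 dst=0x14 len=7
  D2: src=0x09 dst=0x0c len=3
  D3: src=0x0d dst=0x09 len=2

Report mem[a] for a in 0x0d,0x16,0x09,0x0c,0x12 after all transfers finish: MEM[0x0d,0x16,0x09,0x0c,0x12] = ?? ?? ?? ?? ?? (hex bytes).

MEM[0x0d,0x16,0x09,0x0c,0x12] = 45 ae 45 43 3a

#0 dst[0x15+6] := {0xc7,0xae,0x8c,0xb3,0x3b,0xbe}
#1 dst[0x14+7] := {0x8d,0xc7,0xae,0x8c,0xb3,0x3b,0xbe}
#2 dst[0x0c+3] := {0x43,0x45,0x99}
#3 dst[0x09+2] := {0x45,0x99}
query mem[0x0d]=0x45, mem[0x16]=0xae, mem[0x09]=0x45, mem[0x0c]=0x43, mem[0x12]=0x3a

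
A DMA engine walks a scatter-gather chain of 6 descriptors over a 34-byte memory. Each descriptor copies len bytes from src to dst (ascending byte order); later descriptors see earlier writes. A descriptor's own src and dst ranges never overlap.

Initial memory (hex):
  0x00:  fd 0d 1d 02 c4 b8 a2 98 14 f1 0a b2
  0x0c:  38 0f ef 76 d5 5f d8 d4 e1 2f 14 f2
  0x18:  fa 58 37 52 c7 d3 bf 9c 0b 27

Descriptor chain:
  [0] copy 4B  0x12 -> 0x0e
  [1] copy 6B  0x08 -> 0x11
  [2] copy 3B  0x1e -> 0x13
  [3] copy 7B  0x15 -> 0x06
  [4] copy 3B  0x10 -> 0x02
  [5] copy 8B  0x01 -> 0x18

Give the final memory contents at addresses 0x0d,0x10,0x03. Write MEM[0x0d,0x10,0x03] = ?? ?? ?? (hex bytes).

MEM[0x0d,0x10,0x03] = 0f e1 14

#0 dst[0x0e+4] := {0xd8,0xd4,0xe1,0x2f}
#1 dst[0x11+6] := {0x14,0xf1,0x0a,0xb2,0x38,0x0f}
#2 dst[0x13+3] := {0xbf,0x9c,0x0b}
#3 dst[0x06+7] := {0x0b,0x0f,0xf2,0xfa,0x58,0x37,0x52}
#4 dst[0x02+3] := {0xe1,0x14,0xf1}
#5 dst[0x18+8] := {0x0d,0xe1,0x14,0xf1,0xb8,0x0b,0x0f,0xf2}
query mem[0x0d]=0x0f, mem[0x10]=0xe1, mem[0x03]=0x14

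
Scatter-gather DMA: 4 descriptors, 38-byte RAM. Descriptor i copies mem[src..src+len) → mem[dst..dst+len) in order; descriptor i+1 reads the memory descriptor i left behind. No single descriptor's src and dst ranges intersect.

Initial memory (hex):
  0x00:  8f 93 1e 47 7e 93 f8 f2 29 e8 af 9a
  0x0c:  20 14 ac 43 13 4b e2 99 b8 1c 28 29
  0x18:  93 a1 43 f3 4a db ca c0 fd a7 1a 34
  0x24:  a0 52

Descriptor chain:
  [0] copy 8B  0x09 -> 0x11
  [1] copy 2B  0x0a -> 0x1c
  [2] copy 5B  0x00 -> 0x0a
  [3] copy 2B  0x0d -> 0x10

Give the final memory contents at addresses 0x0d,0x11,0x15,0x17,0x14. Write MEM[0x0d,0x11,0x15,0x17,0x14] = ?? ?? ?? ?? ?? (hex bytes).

  after D0: wrote 8B at 0x11 = e8af9a2014ac4313
  after D1: wrote 2B at 0x1c = af9a
  after D2: wrote 5B at 0x0a = 8f931e477e
  after D3: wrote 2B at 0x10 = 477e
query mem[0x0d]=0x47, mem[0x11]=0x7e, mem[0x15]=0x14, mem[0x17]=0x43, mem[0x14]=0x20

MEM[0x0d,0x11,0x15,0x17,0x14] = 47 7e 14 43 20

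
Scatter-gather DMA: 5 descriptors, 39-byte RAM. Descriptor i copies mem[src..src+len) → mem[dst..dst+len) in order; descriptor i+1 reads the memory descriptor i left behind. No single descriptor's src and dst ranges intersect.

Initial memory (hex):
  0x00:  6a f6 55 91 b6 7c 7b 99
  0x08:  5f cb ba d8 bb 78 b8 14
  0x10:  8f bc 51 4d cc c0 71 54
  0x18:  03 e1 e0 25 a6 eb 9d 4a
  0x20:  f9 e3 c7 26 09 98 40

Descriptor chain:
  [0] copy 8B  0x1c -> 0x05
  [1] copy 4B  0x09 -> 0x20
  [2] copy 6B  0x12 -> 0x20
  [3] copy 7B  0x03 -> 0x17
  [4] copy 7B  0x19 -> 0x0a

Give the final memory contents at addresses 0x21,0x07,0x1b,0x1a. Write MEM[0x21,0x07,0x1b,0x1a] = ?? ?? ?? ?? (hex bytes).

[0] 0x1c->0x05 len=8 : a6 eb 9d 4a f9 e3 c7 26
[1] 0x09->0x20 len=4 : f9 e3 c7 26
[2] 0x12->0x20 len=6 : 51 4d cc c0 71 54
[3] 0x03->0x17 len=7 : 91 b6 a6 eb 9d 4a f9
[4] 0x19->0x0a len=7 : a6 eb 9d 4a f9 9d 4a
query mem[0x21]=0x4d, mem[0x07]=0x9d, mem[0x1b]=0x9d, mem[0x1a]=0xeb

MEM[0x21,0x07,0x1b,0x1a] = 4d 9d 9d eb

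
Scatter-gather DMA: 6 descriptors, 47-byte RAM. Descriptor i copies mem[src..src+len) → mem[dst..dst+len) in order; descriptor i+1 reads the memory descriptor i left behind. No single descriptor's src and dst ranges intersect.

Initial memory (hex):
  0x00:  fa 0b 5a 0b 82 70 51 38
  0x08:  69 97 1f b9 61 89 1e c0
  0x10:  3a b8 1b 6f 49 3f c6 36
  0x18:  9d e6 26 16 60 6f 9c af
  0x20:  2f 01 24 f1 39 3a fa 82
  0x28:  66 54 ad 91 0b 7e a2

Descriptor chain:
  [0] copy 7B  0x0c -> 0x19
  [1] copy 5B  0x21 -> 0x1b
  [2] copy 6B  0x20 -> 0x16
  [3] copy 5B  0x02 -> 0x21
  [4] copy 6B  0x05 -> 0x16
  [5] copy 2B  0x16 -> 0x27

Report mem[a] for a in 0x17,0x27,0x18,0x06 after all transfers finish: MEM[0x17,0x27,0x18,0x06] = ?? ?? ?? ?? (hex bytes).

MEM[0x17,0x27,0x18,0x06] = 51 70 38 51

[0] 0x0c->0x19 len=7 : 61 89 1e c0 3a b8 1b
[1] 0x21->0x1b len=5 : 01 24 f1 39 3a
[2] 0x20->0x16 len=6 : 2f 01 24 f1 39 3a
[3] 0x02->0x21 len=5 : 5a 0b 82 70 51
[4] 0x05->0x16 len=6 : 70 51 38 69 97 1f
[5] 0x16->0x27 len=2 : 70 51
query mem[0x17]=0x51, mem[0x27]=0x70, mem[0x18]=0x38, mem[0x06]=0x51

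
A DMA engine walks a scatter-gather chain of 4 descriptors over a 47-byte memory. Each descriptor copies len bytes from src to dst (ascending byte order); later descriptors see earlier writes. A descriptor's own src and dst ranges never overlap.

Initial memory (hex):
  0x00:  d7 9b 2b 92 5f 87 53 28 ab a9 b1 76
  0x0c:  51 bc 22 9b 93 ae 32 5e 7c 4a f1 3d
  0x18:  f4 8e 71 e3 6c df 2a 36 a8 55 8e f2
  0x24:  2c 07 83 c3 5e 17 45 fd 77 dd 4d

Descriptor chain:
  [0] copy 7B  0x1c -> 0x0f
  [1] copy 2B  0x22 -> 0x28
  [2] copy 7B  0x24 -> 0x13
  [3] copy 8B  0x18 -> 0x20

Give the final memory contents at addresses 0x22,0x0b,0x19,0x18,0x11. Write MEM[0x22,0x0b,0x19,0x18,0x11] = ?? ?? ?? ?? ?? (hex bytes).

MEM[0x22,0x0b,0x19,0x18,0x11] = 71 76 45 f2 2a

#0 dst[0x0f+7] := {0x6c,0xdf,0x2a,0x36,0xa8,0x55,0x8e}
#1 dst[0x28+2] := {0x8e,0xf2}
#2 dst[0x13+7] := {0x2c,0x07,0x83,0xc3,0x8e,0xf2,0x45}
#3 dst[0x20+8] := {0xf2,0x45,0x71,0xe3,0x6c,0xdf,0x2a,0x36}
query mem[0x22]=0x71, mem[0x0b]=0x76, mem[0x19]=0x45, mem[0x18]=0xf2, mem[0x11]=0x2a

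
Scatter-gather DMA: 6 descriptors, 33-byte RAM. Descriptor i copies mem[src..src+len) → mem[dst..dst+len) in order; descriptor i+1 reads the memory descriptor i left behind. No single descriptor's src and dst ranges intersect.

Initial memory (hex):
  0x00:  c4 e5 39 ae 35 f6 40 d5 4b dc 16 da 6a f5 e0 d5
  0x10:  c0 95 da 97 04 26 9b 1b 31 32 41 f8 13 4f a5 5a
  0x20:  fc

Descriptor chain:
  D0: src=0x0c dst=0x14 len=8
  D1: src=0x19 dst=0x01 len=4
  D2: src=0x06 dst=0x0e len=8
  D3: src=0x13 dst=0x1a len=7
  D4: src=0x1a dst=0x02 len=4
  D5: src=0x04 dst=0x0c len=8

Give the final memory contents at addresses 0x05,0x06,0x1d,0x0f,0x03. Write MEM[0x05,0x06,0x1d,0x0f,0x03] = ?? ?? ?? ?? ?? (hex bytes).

MEM[0x05,0x06,0x1d,0x0f,0x03] = e0 40 e0 d5 6a

[0] 0x0c->0x14 len=8 : 6a f5 e0 d5 c0 95 da 97
[1] 0x19->0x01 len=4 : 95 da 97 13
[2] 0x06->0x0e len=8 : 40 d5 4b dc 16 da 6a f5
[3] 0x13->0x1a len=7 : da 6a f5 e0 d5 c0 95
[4] 0x1a->0x02 len=4 : da 6a f5 e0
[5] 0x04->0x0c len=8 : f5 e0 40 d5 4b dc 16 da
query mem[0x05]=0xe0, mem[0x06]=0x40, mem[0x1d]=0xe0, mem[0x0f]=0xd5, mem[0x03]=0x6a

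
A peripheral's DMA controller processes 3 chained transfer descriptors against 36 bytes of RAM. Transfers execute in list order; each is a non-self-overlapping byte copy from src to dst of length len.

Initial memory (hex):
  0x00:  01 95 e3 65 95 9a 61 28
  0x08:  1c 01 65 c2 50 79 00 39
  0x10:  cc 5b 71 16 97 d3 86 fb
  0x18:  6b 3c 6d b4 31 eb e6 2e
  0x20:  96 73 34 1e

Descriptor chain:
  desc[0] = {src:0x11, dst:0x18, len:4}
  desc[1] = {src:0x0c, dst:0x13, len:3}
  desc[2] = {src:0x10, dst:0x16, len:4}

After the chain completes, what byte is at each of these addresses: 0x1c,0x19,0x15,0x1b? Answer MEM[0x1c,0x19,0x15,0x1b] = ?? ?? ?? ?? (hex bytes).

  after D0: wrote 4B at 0x18 = 5b711697
  after D1: wrote 3B at 0x13 = 507900
  after D2: wrote 4B at 0x16 = cc5b7150
query mem[0x1c]=0x31, mem[0x19]=0x50, mem[0x15]=0x00, mem[0x1b]=0x97

MEM[0x1c,0x19,0x15,0x1b] = 31 50 00 97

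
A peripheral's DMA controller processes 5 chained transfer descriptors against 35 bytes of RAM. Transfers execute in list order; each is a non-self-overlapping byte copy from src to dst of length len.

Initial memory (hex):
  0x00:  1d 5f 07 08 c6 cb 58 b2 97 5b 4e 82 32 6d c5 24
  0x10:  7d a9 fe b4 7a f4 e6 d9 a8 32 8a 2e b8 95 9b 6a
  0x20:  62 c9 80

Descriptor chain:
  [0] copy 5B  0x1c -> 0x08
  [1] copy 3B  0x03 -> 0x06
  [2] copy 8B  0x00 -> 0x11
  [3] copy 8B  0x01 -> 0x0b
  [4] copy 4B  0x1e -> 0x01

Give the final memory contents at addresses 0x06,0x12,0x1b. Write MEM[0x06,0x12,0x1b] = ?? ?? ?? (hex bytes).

  after D0: wrote 5B at 0x08 = b8959b6a62
  after D1: wrote 3B at 0x06 = 08c6cb
  after D2: wrote 8B at 0x11 = 1d5f0708c6cb08c6
  after D3: wrote 8B at 0x0b = 5f0708c6cb08c6cb
  after D4: wrote 4B at 0x01 = 9b6a62c9
query mem[0x06]=0x08, mem[0x12]=0xcb, mem[0x1b]=0x2e

MEM[0x06,0x12,0x1b] = 08 cb 2e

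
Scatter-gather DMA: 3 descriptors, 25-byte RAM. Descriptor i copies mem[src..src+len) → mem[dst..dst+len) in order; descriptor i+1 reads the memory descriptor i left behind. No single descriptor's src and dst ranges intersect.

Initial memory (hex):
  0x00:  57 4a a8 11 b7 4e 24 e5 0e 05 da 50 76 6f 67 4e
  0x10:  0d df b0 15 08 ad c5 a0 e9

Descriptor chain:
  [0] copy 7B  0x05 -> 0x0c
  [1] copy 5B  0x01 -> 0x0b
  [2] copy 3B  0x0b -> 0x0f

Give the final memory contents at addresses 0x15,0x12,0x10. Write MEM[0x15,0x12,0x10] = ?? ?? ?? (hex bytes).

MEM[0x15,0x12,0x10] = ad 50 a8

#0 dst[0x0c+7] := {0x4e,0x24,0xe5,0x0e,0x05,0xda,0x50}
#1 dst[0x0b+5] := {0x4a,0xa8,0x11,0xb7,0x4e}
#2 dst[0x0f+3] := {0x4a,0xa8,0x11}
query mem[0x15]=0xad, mem[0x12]=0x50, mem[0x10]=0xa8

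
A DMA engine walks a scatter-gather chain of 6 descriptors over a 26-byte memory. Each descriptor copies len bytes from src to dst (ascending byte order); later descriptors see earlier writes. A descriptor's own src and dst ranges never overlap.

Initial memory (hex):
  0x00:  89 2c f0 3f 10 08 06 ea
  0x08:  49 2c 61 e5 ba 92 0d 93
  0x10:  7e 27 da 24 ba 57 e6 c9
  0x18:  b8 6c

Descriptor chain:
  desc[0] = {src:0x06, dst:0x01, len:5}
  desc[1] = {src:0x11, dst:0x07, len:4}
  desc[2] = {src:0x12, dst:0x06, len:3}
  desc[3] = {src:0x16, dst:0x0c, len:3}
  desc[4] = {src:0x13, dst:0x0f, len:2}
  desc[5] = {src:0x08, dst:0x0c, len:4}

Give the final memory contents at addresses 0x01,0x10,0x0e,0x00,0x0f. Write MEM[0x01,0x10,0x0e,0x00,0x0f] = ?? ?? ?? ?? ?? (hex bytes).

  after D0: wrote 5B at 0x01 = 06ea492c61
  after D1: wrote 4B at 0x07 = 27da24ba
  after D2: wrote 3B at 0x06 = da24ba
  after D3: wrote 3B at 0x0c = e6c9b8
  after D4: wrote 2B at 0x0f = 24ba
  after D5: wrote 4B at 0x0c = ba24bae5
query mem[0x01]=0x06, mem[0x10]=0xba, mem[0x0e]=0xba, mem[0x00]=0x89, mem[0x0f]=0xe5

MEM[0x01,0x10,0x0e,0x00,0x0f] = 06 ba ba 89 e5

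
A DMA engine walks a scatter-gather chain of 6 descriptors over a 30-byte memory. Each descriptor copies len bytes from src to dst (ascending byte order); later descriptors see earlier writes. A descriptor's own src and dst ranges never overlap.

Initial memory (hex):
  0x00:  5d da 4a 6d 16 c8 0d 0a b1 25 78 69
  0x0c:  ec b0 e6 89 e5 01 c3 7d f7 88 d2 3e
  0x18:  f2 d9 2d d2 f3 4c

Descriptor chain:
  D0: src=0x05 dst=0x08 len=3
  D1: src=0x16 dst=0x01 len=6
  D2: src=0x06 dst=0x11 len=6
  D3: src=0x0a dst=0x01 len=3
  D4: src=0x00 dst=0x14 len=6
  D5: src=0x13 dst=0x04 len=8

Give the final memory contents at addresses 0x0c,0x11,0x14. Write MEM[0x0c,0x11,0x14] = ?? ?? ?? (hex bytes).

[0] 0x05->0x08 len=3 : c8 0d 0a
[1] 0x16->0x01 len=6 : d2 3e f2 d9 2d d2
[2] 0x06->0x11 len=6 : d2 0a c8 0d 0a 69
[3] 0x0a->0x01 len=3 : 0a 69 ec
[4] 0x00->0x14 len=6 : 5d 0a 69 ec d9 2d
[5] 0x13->0x04 len=8 : c8 5d 0a 69 ec d9 2d 2d
query mem[0x0c]=0xec, mem[0x11]=0xd2, mem[0x14]=0x5d

MEM[0x0c,0x11,0x14] = ec d2 5d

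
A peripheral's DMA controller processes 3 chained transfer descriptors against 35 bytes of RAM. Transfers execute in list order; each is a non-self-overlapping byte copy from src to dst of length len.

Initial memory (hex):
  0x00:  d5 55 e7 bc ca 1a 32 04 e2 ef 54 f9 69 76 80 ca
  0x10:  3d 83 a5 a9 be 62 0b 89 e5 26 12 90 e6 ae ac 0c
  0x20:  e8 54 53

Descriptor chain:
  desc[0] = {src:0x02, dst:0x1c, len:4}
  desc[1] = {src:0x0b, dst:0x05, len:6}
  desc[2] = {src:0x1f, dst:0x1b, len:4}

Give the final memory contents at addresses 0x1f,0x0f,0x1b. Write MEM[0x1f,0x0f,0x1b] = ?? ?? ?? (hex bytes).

D0: mem[0x1c..0x1f] <- [e7 bc ca 1a]
D1: mem[0x05..0x0a] <- [f9 69 76 80 ca 3d]
D2: mem[0x1b..0x1e] <- [1a e8 54 53]
query mem[0x1f]=0x1a, mem[0x0f]=0xca, mem[0x1b]=0x1a

MEM[0x1f,0x0f,0x1b] = 1a ca 1a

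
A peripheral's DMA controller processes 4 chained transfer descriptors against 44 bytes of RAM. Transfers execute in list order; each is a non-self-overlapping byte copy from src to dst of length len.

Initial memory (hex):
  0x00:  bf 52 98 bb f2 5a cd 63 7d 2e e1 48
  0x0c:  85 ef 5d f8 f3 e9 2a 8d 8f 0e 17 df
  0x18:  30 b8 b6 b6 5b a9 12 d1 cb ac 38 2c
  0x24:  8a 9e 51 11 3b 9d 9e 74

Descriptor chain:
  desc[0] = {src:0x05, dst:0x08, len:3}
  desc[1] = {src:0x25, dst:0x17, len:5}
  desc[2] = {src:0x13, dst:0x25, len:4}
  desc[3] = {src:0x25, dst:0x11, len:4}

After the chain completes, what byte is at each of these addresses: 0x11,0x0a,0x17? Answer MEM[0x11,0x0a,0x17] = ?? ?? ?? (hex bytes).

[0] 0x05->0x08 len=3 : 5a cd 63
[1] 0x25->0x17 len=5 : 9e 51 11 3b 9d
[2] 0x13->0x25 len=4 : 8d 8f 0e 17
[3] 0x25->0x11 len=4 : 8d 8f 0e 17
query mem[0x11]=0x8d, mem[0x0a]=0x63, mem[0x17]=0x9e

MEM[0x11,0x0a,0x17] = 8d 63 9e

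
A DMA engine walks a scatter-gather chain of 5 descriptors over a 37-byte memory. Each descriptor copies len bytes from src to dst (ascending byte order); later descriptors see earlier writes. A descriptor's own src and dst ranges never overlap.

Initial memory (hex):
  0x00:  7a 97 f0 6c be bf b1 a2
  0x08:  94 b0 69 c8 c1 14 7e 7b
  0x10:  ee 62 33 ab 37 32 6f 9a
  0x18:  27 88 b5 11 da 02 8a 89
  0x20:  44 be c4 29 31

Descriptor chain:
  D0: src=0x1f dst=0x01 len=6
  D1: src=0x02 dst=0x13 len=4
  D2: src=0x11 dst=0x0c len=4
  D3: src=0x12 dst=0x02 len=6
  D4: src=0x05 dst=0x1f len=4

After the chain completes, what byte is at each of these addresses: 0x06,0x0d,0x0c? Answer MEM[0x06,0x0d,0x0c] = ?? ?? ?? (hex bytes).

D0: mem[0x01..0x06] <- [89 44 be c4 29 31]
D1: mem[0x13..0x16] <- [44 be c4 29]
D2: mem[0x0c..0x0f] <- [62 33 44 be]
D3: mem[0x02..0x07] <- [33 44 be c4 29 9a]
D4: mem[0x1f..0x22] <- [c4 29 9a 94]
query mem[0x06]=0x29, mem[0x0d]=0x33, mem[0x0c]=0x62

MEM[0x06,0x0d,0x0c] = 29 33 62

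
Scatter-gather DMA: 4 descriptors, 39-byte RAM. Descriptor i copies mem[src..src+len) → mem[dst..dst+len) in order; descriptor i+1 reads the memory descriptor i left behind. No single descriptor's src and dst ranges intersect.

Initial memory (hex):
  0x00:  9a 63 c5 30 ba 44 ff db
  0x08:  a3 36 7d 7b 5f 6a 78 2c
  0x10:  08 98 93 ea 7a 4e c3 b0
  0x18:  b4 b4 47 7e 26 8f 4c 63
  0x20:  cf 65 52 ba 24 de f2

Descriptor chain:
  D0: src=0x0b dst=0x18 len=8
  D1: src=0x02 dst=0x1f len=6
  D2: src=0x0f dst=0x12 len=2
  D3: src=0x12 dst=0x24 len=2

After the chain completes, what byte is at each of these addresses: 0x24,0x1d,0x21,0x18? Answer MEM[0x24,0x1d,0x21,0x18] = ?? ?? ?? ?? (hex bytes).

D0: mem[0x18..0x1f] <- [7b 5f 6a 78 2c 08 98 93]
D1: mem[0x1f..0x24] <- [c5 30 ba 44 ff db]
D2: mem[0x12..0x13] <- [2c 08]
D3: mem[0x24..0x25] <- [2c 08]
query mem[0x24]=0x2c, mem[0x1d]=0x08, mem[0x21]=0xba, mem[0x18]=0x7b

MEM[0x24,0x1d,0x21,0x18] = 2c 08 ba 7b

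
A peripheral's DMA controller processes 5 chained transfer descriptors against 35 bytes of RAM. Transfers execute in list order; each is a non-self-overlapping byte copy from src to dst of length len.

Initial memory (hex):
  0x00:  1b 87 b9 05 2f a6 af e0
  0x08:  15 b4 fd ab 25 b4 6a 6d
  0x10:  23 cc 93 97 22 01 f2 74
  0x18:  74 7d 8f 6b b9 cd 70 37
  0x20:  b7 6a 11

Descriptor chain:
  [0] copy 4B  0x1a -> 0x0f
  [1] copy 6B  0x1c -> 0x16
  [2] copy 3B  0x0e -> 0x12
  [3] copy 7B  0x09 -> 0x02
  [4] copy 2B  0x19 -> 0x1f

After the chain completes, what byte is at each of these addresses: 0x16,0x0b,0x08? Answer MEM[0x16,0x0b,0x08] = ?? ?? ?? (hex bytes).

MEM[0x16,0x0b,0x08] = b9 ab 8f

#0 dst[0x0f+4] := {0x8f,0x6b,0xb9,0xcd}
#1 dst[0x16+6] := {0xb9,0xcd,0x70,0x37,0xb7,0x6a}
#2 dst[0x12+3] := {0x6a,0x8f,0x6b}
#3 dst[0x02+7] := {0xb4,0xfd,0xab,0x25,0xb4,0x6a,0x8f}
#4 dst[0x1f+2] := {0x37,0xb7}
query mem[0x16]=0xb9, mem[0x0b]=0xab, mem[0x08]=0x8f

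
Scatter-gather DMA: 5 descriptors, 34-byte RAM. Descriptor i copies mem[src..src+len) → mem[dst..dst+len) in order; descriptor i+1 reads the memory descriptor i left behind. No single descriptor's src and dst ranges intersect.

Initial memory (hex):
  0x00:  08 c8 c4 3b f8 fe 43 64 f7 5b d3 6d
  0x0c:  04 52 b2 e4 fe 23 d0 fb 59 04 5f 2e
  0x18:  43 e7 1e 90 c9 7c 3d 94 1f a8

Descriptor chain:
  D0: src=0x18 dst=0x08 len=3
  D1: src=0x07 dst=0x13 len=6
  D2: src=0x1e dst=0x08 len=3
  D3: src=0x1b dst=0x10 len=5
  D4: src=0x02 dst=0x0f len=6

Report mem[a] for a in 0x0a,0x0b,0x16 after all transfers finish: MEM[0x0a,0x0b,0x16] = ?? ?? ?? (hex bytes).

  after D0: wrote 3B at 0x08 = 43e71e
  after D1: wrote 6B at 0x13 = 6443e71e6d04
  after D2: wrote 3B at 0x08 = 3d941f
  after D3: wrote 5B at 0x10 = 90c97c3d94
  after D4: wrote 6B at 0x0f = c43bf8fe4364
query mem[0x0a]=0x1f, mem[0x0b]=0x6d, mem[0x16]=0x1e

MEM[0x0a,0x0b,0x16] = 1f 6d 1e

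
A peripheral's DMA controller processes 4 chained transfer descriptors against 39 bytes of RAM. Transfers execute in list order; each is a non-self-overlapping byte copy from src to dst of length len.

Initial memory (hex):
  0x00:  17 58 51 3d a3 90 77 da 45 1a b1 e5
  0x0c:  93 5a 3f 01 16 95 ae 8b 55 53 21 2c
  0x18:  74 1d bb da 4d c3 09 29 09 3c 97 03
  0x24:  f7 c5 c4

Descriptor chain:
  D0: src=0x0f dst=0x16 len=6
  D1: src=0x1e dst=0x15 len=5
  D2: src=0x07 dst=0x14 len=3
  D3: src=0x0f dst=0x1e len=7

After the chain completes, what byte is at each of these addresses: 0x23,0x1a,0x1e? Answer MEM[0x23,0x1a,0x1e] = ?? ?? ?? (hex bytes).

  after D0: wrote 6B at 0x16 = 011695ae8b55
  after D1: wrote 5B at 0x15 = 0929093c97
  after D2: wrote 3B at 0x14 = da451a
  after D3: wrote 7B at 0x1e = 011695ae8bda45
query mem[0x23]=0xda, mem[0x1a]=0x8b, mem[0x1e]=0x01

MEM[0x23,0x1a,0x1e] = da 8b 01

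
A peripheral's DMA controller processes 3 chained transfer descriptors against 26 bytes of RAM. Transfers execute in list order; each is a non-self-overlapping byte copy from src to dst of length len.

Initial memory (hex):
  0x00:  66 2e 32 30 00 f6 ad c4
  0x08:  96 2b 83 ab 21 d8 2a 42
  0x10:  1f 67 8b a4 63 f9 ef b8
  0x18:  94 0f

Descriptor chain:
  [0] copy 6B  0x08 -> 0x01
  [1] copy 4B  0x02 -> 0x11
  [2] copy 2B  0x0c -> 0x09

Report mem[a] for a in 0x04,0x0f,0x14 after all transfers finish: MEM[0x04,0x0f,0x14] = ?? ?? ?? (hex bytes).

#0 dst[0x01+6] := {0x96,0x2b,0x83,0xab,0x21,0xd8}
#1 dst[0x11+4] := {0x2b,0x83,0xab,0x21}
#2 dst[0x09+2] := {0x21,0xd8}
query mem[0x04]=0xab, mem[0x0f]=0x42, mem[0x14]=0x21

MEM[0x04,0x0f,0x14] = ab 42 21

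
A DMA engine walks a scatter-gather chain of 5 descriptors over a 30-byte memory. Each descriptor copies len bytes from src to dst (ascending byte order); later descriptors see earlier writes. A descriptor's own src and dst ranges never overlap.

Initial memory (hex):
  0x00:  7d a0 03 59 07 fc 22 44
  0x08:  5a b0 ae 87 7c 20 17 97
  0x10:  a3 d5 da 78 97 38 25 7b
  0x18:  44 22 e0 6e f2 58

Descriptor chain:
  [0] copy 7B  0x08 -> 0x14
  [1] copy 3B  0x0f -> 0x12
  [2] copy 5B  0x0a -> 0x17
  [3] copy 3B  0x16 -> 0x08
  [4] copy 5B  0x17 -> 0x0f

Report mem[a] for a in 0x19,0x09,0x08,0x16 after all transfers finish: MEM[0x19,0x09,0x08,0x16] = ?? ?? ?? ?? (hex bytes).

MEM[0x19,0x09,0x08,0x16] = 7c ae ae ae

#0 dst[0x14+7] := {0x5a,0xb0,0xae,0x87,0x7c,0x20,0x17}
#1 dst[0x12+3] := {0x97,0xa3,0xd5}
#2 dst[0x17+5] := {0xae,0x87,0x7c,0x20,0x17}
#3 dst[0x08+3] := {0xae,0xae,0x87}
#4 dst[0x0f+5] := {0xae,0x87,0x7c,0x20,0x17}
query mem[0x19]=0x7c, mem[0x09]=0xae, mem[0x08]=0xae, mem[0x16]=0xae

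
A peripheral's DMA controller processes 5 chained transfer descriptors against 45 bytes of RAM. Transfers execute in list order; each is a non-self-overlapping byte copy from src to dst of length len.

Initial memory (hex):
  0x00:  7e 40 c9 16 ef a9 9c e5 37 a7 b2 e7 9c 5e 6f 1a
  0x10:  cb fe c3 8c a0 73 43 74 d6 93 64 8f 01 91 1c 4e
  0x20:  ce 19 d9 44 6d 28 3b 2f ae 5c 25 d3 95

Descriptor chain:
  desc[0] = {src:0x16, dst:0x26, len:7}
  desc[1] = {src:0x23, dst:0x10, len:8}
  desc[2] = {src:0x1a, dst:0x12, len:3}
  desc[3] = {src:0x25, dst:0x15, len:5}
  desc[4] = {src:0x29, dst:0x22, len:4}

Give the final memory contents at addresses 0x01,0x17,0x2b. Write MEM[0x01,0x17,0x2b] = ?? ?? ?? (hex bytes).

MEM[0x01,0x17,0x2b] = 40 74 8f

D0: mem[0x26..0x2c] <- [43 74 d6 93 64 8f 01]
D1: mem[0x10..0x17] <- [44 6d 28 43 74 d6 93 64]
D2: mem[0x12..0x14] <- [64 8f 01]
D3: mem[0x15..0x19] <- [28 43 74 d6 93]
D4: mem[0x22..0x25] <- [93 64 8f 01]
query mem[0x01]=0x40, mem[0x17]=0x74, mem[0x2b]=0x8f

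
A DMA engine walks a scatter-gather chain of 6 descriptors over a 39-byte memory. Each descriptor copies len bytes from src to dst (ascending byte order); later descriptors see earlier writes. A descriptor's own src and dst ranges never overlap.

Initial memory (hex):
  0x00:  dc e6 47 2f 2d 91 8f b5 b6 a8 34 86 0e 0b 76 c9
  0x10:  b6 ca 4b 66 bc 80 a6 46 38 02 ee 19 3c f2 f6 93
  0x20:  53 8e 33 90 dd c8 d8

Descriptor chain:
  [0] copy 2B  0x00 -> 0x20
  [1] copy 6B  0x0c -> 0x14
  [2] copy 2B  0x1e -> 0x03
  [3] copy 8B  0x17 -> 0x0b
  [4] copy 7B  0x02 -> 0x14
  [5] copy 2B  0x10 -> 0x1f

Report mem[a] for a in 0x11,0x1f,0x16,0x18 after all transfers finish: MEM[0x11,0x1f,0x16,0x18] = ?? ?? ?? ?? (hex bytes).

MEM[0x11,0x1f,0x16,0x18] = f2 3c 93 8f

  after D0: wrote 2B at 0x20 = dce6
  after D1: wrote 6B at 0x14 = 0e0b76c9b6ca
  after D2: wrote 2B at 0x03 = f693
  after D3: wrote 8B at 0x0b = c9b6caee193cf2f6
  after D4: wrote 7B at 0x14 = 47f693918fb5b6
  after D5: wrote 2B at 0x1f = 3cf2
query mem[0x11]=0xf2, mem[0x1f]=0x3c, mem[0x16]=0x93, mem[0x18]=0x8f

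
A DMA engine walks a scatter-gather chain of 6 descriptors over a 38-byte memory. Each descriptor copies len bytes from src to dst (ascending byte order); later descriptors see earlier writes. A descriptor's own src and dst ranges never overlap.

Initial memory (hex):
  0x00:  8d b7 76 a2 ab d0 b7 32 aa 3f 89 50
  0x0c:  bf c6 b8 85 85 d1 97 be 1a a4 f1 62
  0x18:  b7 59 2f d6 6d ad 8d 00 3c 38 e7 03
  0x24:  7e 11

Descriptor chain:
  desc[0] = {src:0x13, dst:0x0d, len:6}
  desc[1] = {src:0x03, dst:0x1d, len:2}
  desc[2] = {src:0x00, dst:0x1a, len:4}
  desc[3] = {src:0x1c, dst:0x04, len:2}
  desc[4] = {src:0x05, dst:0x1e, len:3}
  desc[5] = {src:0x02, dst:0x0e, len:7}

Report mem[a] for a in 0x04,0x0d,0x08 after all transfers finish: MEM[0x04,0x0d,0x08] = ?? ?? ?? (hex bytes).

  after D0: wrote 6B at 0x0d = be1aa4f162b7
  after D1: wrote 2B at 0x1d = a2ab
  after D2: wrote 4B at 0x1a = 8db776a2
  after D3: wrote 2B at 0x04 = 76a2
  after D4: wrote 3B at 0x1e = a2b732
  after D5: wrote 7B at 0x0e = 76a276a2b732aa
query mem[0x04]=0x76, mem[0x0d]=0xbe, mem[0x08]=0xaa

MEM[0x04,0x0d,0x08] = 76 be aa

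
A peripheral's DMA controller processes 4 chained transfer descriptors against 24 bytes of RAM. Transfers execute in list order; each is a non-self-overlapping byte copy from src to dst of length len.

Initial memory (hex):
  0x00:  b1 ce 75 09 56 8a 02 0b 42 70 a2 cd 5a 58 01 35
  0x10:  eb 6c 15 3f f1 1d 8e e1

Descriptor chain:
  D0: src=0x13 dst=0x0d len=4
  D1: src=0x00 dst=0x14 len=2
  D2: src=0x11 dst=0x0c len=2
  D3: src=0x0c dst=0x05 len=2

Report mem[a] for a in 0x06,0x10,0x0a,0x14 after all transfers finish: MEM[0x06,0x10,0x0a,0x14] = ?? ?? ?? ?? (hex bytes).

  after D0: wrote 4B at 0x0d = 3ff11d8e
  after D1: wrote 2B at 0x14 = b1ce
  after D2: wrote 2B at 0x0c = 6c15
  after D3: wrote 2B at 0x05 = 6c15
query mem[0x06]=0x15, mem[0x10]=0x8e, mem[0x0a]=0xa2, mem[0x14]=0xb1

MEM[0x06,0x10,0x0a,0x14] = 15 8e a2 b1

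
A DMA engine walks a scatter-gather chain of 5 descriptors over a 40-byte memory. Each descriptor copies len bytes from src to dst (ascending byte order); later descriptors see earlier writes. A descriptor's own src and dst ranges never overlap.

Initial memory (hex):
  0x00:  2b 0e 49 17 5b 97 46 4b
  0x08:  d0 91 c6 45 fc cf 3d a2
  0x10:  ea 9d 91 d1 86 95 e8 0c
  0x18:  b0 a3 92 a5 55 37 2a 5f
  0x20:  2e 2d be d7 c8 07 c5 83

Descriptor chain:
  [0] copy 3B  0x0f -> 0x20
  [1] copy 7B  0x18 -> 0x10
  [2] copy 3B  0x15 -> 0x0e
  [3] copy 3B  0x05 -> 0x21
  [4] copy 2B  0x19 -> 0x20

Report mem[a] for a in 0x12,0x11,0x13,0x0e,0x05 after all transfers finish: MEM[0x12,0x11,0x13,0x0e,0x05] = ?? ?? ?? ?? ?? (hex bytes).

MEM[0x12,0x11,0x13,0x0e,0x05] = 92 a3 a5 37 97

D0: mem[0x20..0x22] <- [a2 ea 9d]
D1: mem[0x10..0x16] <- [b0 a3 92 a5 55 37 2a]
D2: mem[0x0e..0x10] <- [37 2a 0c]
D3: mem[0x21..0x23] <- [97 46 4b]
D4: mem[0x20..0x21] <- [a3 92]
query mem[0x12]=0x92, mem[0x11]=0xa3, mem[0x13]=0xa5, mem[0x0e]=0x37, mem[0x05]=0x97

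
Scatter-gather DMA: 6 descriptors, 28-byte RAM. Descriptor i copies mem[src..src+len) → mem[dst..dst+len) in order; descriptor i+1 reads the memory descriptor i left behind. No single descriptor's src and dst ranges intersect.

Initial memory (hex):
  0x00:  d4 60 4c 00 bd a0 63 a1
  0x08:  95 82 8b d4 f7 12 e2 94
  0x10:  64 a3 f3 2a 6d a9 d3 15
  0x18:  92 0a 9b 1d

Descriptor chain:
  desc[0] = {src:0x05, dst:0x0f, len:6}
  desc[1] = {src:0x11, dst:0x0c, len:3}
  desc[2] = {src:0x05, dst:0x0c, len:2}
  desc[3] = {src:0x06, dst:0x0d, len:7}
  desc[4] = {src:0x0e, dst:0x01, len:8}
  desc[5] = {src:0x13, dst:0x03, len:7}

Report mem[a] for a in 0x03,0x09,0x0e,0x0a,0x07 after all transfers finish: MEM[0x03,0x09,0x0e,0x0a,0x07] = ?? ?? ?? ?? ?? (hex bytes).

D0: mem[0x0f..0x14] <- [a0 63 a1 95 82 8b]
D1: mem[0x0c..0x0e] <- [a1 95 82]
D2: mem[0x0c..0x0d] <- [a0 63]
D3: mem[0x0d..0x13] <- [63 a1 95 82 8b d4 a0]
D4: mem[0x01..0x08] <- [a1 95 82 8b d4 a0 8b a9]
D5: mem[0x03..0x09] <- [a0 8b a9 d3 15 92 0a]
query mem[0x03]=0xa0, mem[0x09]=0x0a, mem[0x0e]=0xa1, mem[0x0a]=0x8b, mem[0x07]=0x15

MEM[0x03,0x09,0x0e,0x0a,0x07] = a0 0a a1 8b 15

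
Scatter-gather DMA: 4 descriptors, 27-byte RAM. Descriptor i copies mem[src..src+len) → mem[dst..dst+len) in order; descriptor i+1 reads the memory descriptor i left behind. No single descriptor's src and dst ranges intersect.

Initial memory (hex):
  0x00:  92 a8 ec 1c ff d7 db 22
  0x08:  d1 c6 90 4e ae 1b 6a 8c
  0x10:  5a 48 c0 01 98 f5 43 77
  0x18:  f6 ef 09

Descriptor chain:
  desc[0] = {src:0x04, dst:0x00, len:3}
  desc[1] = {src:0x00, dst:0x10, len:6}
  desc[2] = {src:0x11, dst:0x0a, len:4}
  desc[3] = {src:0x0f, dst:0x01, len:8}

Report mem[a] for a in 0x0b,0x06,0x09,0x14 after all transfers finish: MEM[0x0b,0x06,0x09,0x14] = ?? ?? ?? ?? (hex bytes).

MEM[0x0b,0x06,0x09,0x14] = db ff c6 ff

  after D0: wrote 3B at 0x00 = ffd7db
  after D1: wrote 6B at 0x10 = ffd7db1cffd7
  after D2: wrote 4B at 0x0a = d7db1cff
  after D3: wrote 8B at 0x01 = 8cffd7db1cffd743
query mem[0x0b]=0xdb, mem[0x06]=0xff, mem[0x09]=0xc6, mem[0x14]=0xff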